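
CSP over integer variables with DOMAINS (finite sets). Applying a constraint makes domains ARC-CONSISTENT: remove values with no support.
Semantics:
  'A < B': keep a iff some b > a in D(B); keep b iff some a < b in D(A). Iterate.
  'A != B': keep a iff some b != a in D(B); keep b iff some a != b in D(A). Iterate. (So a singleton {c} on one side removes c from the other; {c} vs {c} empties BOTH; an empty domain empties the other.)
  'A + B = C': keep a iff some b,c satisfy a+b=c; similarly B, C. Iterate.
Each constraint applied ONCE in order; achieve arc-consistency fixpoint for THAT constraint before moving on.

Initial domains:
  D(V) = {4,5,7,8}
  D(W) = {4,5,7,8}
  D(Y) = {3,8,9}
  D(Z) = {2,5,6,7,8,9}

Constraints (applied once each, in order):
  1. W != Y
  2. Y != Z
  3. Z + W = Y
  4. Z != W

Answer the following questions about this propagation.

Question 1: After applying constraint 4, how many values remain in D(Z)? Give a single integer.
Constraint 1 (W != Y) on D(W)={4,5,7,8} D(Y)={3,8,9}: no change
Constraint 2 (Y != Z) on D(Y)={3,8,9} D(Z)={2,5,6,7,8,9}: no change
Constraint 3 (Z + W = Y) on D(Z)={2,5,6,7,8,9} D(W)={4,5,7,8} D(Y)={3,8,9}: Z {2,5,6,7,8,9}->{2,5}; W {4,5,7,8}->{4,7}; Y {3,8,9}->{9}
Constraint 4 (Z != W) on D(Z)={2,5} D(W)={4,7}: no change
So after constraint 4: D(Z)={2,5}, size = 2

Answer: 2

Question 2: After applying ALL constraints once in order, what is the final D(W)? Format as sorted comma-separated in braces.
Constraint 1 (W != Y) on D(W)={4,5,7,8} D(Y)={3,8,9}: no change
Constraint 2 (Y != Z) on D(Y)={3,8,9} D(Z)={2,5,6,7,8,9}: no change
Constraint 3 (Z + W = Y) on D(Z)={2,5,6,7,8,9} D(W)={4,5,7,8} D(Y)={3,8,9}: Z {2,5,6,7,8,9}->{2,5}; W {4,5,7,8}->{4,7}; Y {3,8,9}->{9}
Constraint 4 (Z != W) on D(Z)={2,5} D(W)={4,7}: no change
So after all 4 constraints: D(W) = {4,7}

Answer: {4,7}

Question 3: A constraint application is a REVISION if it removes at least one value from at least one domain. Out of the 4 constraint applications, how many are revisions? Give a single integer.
Answer: 1

Derivation:
Constraint 1 (W != Y) on D(W)={4,5,7,8} D(Y)={3,8,9}: no change => not a revision
Constraint 2 (Y != Z) on D(Y)={3,8,9} D(Z)={2,5,6,7,8,9}: no change => not a revision
Constraint 3 (Z + W = Y) on D(Z)={2,5,6,7,8,9} D(W)={4,5,7,8} D(Y)={3,8,9}: Z {2,5,6,7,8,9}->{2,5}; W {4,5,7,8}->{4,7}; Y {3,8,9}->{9} => REVISION
Constraint 4 (Z != W) on D(Z)={2,5} D(W)={4,7}: no change => not a revision
Total revisions = 1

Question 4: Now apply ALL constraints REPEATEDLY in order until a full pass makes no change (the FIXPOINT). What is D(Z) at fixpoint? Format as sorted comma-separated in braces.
pass 0 (initial): D(Z)={2,5,6,7,8,9}
pass 1: W {4,5,7,8}->{4,7}; Y {3,8,9}->{9}; Z {2,5,6,7,8,9}->{2,5}
pass 2: no change
Fixpoint after 2 passes: D(Z) = {2,5}

Answer: {2,5}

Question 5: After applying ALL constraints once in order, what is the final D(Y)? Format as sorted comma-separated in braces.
Constraint 1 (W != Y) on D(W)={4,5,7,8} D(Y)={3,8,9}: no change
Constraint 2 (Y != Z) on D(Y)={3,8,9} D(Z)={2,5,6,7,8,9}: no change
Constraint 3 (Z + W = Y) on D(Z)={2,5,6,7,8,9} D(W)={4,5,7,8} D(Y)={3,8,9}: Z {2,5,6,7,8,9}->{2,5}; W {4,5,7,8}->{4,7}; Y {3,8,9}->{9}
Constraint 4 (Z != W) on D(Z)={2,5} D(W)={4,7}: no change
So after all 4 constraints: D(Y) = {9}

Answer: {9}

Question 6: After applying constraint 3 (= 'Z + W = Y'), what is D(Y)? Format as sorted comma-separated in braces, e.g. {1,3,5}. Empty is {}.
Answer: {9}

Derivation:
Constraint 1 (W != Y) on D(W)={4,5,7,8} D(Y)={3,8,9}: no change
Constraint 2 (Y != Z) on D(Y)={3,8,9} D(Z)={2,5,6,7,8,9}: no change
Constraint 3 (Z + W = Y) on D(Z)={2,5,6,7,8,9} D(W)={4,5,7,8} D(Y)={3,8,9}: Z {2,5,6,7,8,9}->{2,5}; W {4,5,7,8}->{4,7}; Y {3,8,9}->{9}
So after constraint 3: D(Y) = {9}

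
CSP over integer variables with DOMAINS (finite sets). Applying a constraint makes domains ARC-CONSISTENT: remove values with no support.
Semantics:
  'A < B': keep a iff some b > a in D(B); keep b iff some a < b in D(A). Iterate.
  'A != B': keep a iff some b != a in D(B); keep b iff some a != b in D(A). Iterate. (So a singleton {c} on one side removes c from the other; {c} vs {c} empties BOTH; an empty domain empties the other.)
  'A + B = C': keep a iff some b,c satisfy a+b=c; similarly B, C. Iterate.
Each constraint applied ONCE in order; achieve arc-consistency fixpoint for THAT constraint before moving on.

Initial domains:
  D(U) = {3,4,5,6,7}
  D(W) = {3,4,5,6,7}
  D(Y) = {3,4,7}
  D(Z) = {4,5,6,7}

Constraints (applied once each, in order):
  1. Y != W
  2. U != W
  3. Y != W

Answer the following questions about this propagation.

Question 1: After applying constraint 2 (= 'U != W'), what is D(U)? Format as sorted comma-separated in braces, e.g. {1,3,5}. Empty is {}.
Constraint 1 (Y != W) on D(Y)={3,4,7} D(W)={3,4,5,6,7}: no change
Constraint 2 (U != W) on D(U)={3,4,5,6,7} D(W)={3,4,5,6,7}: no change
So after constraint 2: D(U) = {3,4,5,6,7}

Answer: {3,4,5,6,7}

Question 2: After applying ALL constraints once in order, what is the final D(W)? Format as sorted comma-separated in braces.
Answer: {3,4,5,6,7}

Derivation:
Constraint 1 (Y != W) on D(Y)={3,4,7} D(W)={3,4,5,6,7}: no change
Constraint 2 (U != W) on D(U)={3,4,5,6,7} D(W)={3,4,5,6,7}: no change
Constraint 3 (Y != W) on D(Y)={3,4,7} D(W)={3,4,5,6,7}: no change
So after all 3 constraints: D(W) = {3,4,5,6,7}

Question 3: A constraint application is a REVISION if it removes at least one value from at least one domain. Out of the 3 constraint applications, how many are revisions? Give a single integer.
Answer: 0

Derivation:
Constraint 1 (Y != W) on D(Y)={3,4,7} D(W)={3,4,5,6,7}: no change => not a revision
Constraint 2 (U != W) on D(U)={3,4,5,6,7} D(W)={3,4,5,6,7}: no change => not a revision
Constraint 3 (Y != W) on D(Y)={3,4,7} D(W)={3,4,5,6,7}: no change => not a revision
Total revisions = 0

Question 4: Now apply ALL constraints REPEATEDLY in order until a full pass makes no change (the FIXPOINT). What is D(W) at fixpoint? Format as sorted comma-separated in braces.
pass 0 (initial): D(W)={3,4,5,6,7}
pass 1: no change
Fixpoint after 1 passes: D(W) = {3,4,5,6,7}

Answer: {3,4,5,6,7}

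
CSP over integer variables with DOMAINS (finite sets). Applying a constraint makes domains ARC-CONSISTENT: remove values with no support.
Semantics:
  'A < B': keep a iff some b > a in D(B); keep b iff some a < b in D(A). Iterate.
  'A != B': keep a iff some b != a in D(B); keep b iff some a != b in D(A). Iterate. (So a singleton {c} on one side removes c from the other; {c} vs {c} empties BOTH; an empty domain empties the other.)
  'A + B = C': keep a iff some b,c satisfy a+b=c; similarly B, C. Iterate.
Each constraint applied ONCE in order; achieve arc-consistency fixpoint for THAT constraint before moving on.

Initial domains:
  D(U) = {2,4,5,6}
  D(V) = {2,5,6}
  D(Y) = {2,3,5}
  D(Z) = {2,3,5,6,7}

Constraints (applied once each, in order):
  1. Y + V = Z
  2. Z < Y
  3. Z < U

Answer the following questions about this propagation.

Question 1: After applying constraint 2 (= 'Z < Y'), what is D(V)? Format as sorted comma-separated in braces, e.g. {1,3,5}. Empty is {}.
Constraint 1 (Y + V = Z) on D(Y)={2,3,5} D(V)={2,5,6} D(Z)={2,3,5,6,7}: V {2,5,6}->{2,5}; Z {2,3,5,6,7}->{5,7}
Constraint 2 (Z < Y) on D(Z)={5,7} D(Y)={2,3,5}: Z {5,7}->{}; Y {2,3,5}->{}
So after constraint 2: D(V) = {2,5}

Answer: {2,5}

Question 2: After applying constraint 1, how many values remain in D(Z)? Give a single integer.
Answer: 2

Derivation:
Constraint 1 (Y + V = Z) on D(Y)={2,3,5} D(V)={2,5,6} D(Z)={2,3,5,6,7}: V {2,5,6}->{2,5}; Z {2,3,5,6,7}->{5,7}
So after constraint 1: D(Z)={5,7}, size = 2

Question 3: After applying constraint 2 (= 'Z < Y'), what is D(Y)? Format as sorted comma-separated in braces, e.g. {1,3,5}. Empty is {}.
Constraint 1 (Y + V = Z) on D(Y)={2,3,5} D(V)={2,5,6} D(Z)={2,3,5,6,7}: V {2,5,6}->{2,5}; Z {2,3,5,6,7}->{5,7}
Constraint 2 (Z < Y) on D(Z)={5,7} D(Y)={2,3,5}: Z {5,7}->{}; Y {2,3,5}->{}
So after constraint 2: D(Y) = {}

Answer: {}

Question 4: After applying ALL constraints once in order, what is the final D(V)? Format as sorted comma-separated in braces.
Constraint 1 (Y + V = Z) on D(Y)={2,3,5} D(V)={2,5,6} D(Z)={2,3,5,6,7}: V {2,5,6}->{2,5}; Z {2,3,5,6,7}->{5,7}
Constraint 2 (Z < Y) on D(Z)={5,7} D(Y)={2,3,5}: Z {5,7}->{}; Y {2,3,5}->{}
Constraint 3 (Z < U) on D(Z)={} D(U)={2,4,5,6}: U {2,4,5,6}->{}
So after all 3 constraints: D(V) = {2,5}

Answer: {2,5}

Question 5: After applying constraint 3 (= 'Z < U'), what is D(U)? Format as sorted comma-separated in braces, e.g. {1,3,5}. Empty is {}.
Constraint 1 (Y + V = Z) on D(Y)={2,3,5} D(V)={2,5,6} D(Z)={2,3,5,6,7}: V {2,5,6}->{2,5}; Z {2,3,5,6,7}->{5,7}
Constraint 2 (Z < Y) on D(Z)={5,7} D(Y)={2,3,5}: Z {5,7}->{}; Y {2,3,5}->{}
Constraint 3 (Z < U) on D(Z)={} D(U)={2,4,5,6}: U {2,4,5,6}->{}
So after constraint 3: D(U) = {}

Answer: {}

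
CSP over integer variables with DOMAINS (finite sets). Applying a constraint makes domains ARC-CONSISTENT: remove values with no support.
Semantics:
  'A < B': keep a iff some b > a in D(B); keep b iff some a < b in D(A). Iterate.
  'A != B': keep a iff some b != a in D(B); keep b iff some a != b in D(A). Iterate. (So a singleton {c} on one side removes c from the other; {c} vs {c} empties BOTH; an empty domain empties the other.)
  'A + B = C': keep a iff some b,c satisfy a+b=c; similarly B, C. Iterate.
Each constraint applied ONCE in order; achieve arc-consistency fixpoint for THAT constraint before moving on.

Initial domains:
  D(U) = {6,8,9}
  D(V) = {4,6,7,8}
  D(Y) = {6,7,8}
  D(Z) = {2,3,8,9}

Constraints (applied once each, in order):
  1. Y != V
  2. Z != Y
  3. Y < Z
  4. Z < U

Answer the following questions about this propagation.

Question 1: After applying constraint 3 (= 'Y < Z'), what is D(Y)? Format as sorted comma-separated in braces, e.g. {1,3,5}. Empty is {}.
Constraint 1 (Y != V) on D(Y)={6,7,8} D(V)={4,6,7,8}: no change
Constraint 2 (Z != Y) on D(Z)={2,3,8,9} D(Y)={6,7,8}: no change
Constraint 3 (Y < Z) on D(Y)={6,7,8} D(Z)={2,3,8,9}: Z {2,3,8,9}->{8,9}
So after constraint 3: D(Y) = {6,7,8}

Answer: {6,7,8}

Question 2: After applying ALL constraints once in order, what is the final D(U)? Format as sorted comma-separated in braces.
Constraint 1 (Y != V) on D(Y)={6,7,8} D(V)={4,6,7,8}: no change
Constraint 2 (Z != Y) on D(Z)={2,3,8,9} D(Y)={6,7,8}: no change
Constraint 3 (Y < Z) on D(Y)={6,7,8} D(Z)={2,3,8,9}: Z {2,3,8,9}->{8,9}
Constraint 4 (Z < U) on D(Z)={8,9} D(U)={6,8,9}: Z {8,9}->{8}; U {6,8,9}->{9}
So after all 4 constraints: D(U) = {9}

Answer: {9}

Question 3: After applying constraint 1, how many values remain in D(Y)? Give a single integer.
Constraint 1 (Y != V) on D(Y)={6,7,8} D(V)={4,6,7,8}: no change
So after constraint 1: D(Y)={6,7,8}, size = 3

Answer: 3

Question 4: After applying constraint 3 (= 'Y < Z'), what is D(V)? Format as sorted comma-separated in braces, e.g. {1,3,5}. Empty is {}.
Constraint 1 (Y != V) on D(Y)={6,7,8} D(V)={4,6,7,8}: no change
Constraint 2 (Z != Y) on D(Z)={2,3,8,9} D(Y)={6,7,8}: no change
Constraint 3 (Y < Z) on D(Y)={6,7,8} D(Z)={2,3,8,9}: Z {2,3,8,9}->{8,9}
So after constraint 3: D(V) = {4,6,7,8}

Answer: {4,6,7,8}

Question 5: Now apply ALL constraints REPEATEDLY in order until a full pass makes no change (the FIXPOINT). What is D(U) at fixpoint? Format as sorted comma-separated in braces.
Answer: {9}

Derivation:
pass 0 (initial): D(U)={6,8,9}
pass 1: U {6,8,9}->{9}; Z {2,3,8,9}->{8}
pass 2: Y {6,7,8}->{6,7}
pass 3: no change
Fixpoint after 3 passes: D(U) = {9}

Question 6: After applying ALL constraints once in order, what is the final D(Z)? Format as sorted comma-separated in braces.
Answer: {8}

Derivation:
Constraint 1 (Y != V) on D(Y)={6,7,8} D(V)={4,6,7,8}: no change
Constraint 2 (Z != Y) on D(Z)={2,3,8,9} D(Y)={6,7,8}: no change
Constraint 3 (Y < Z) on D(Y)={6,7,8} D(Z)={2,3,8,9}: Z {2,3,8,9}->{8,9}
Constraint 4 (Z < U) on D(Z)={8,9} D(U)={6,8,9}: Z {8,9}->{8}; U {6,8,9}->{9}
So after all 4 constraints: D(Z) = {8}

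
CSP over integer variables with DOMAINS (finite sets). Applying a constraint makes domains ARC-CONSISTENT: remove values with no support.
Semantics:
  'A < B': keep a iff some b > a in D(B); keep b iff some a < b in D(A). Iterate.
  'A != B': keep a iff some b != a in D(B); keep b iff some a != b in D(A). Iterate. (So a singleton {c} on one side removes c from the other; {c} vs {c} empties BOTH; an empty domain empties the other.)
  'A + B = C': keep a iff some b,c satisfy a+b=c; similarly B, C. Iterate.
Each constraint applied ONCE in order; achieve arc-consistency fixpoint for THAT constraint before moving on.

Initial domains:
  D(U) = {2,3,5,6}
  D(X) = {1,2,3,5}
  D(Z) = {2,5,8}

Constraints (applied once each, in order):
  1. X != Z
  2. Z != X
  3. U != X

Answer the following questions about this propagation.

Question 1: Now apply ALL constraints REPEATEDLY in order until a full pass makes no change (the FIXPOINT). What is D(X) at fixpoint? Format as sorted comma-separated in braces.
pass 0 (initial): D(X)={1,2,3,5}
pass 1: no change
Fixpoint after 1 passes: D(X) = {1,2,3,5}

Answer: {1,2,3,5}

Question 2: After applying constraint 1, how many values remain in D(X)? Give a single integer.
Answer: 4

Derivation:
Constraint 1 (X != Z) on D(X)={1,2,3,5} D(Z)={2,5,8}: no change
So after constraint 1: D(X)={1,2,3,5}, size = 4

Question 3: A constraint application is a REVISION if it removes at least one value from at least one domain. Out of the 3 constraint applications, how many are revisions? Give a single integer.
Constraint 1 (X != Z) on D(X)={1,2,3,5} D(Z)={2,5,8}: no change => not a revision
Constraint 2 (Z != X) on D(Z)={2,5,8} D(X)={1,2,3,5}: no change => not a revision
Constraint 3 (U != X) on D(U)={2,3,5,6} D(X)={1,2,3,5}: no change => not a revision
Total revisions = 0

Answer: 0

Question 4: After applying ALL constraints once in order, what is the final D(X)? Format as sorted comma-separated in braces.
Answer: {1,2,3,5}

Derivation:
Constraint 1 (X != Z) on D(X)={1,2,3,5} D(Z)={2,5,8}: no change
Constraint 2 (Z != X) on D(Z)={2,5,8} D(X)={1,2,3,5}: no change
Constraint 3 (U != X) on D(U)={2,3,5,6} D(X)={1,2,3,5}: no change
So after all 3 constraints: D(X) = {1,2,3,5}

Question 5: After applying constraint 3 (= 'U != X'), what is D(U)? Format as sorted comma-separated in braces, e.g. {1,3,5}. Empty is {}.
Answer: {2,3,5,6}

Derivation:
Constraint 1 (X != Z) on D(X)={1,2,3,5} D(Z)={2,5,8}: no change
Constraint 2 (Z != X) on D(Z)={2,5,8} D(X)={1,2,3,5}: no change
Constraint 3 (U != X) on D(U)={2,3,5,6} D(X)={1,2,3,5}: no change
So after constraint 3: D(U) = {2,3,5,6}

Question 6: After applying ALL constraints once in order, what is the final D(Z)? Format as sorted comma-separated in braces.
Answer: {2,5,8}

Derivation:
Constraint 1 (X != Z) on D(X)={1,2,3,5} D(Z)={2,5,8}: no change
Constraint 2 (Z != X) on D(Z)={2,5,8} D(X)={1,2,3,5}: no change
Constraint 3 (U != X) on D(U)={2,3,5,6} D(X)={1,2,3,5}: no change
So after all 3 constraints: D(Z) = {2,5,8}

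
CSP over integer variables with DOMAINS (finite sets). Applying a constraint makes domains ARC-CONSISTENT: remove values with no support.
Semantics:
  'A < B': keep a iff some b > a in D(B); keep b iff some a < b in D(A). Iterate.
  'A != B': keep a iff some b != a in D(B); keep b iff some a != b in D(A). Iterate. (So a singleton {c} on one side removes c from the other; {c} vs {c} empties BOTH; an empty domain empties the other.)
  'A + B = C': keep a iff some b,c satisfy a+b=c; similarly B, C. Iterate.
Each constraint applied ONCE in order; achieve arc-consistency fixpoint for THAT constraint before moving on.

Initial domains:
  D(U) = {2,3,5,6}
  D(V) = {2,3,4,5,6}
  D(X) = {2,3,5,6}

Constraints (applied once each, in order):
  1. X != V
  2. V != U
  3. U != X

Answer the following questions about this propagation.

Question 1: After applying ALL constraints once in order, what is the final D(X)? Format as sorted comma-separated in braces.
Constraint 1 (X != V) on D(X)={2,3,5,6} D(V)={2,3,4,5,6}: no change
Constraint 2 (V != U) on D(V)={2,3,4,5,6} D(U)={2,3,5,6}: no change
Constraint 3 (U != X) on D(U)={2,3,5,6} D(X)={2,3,5,6}: no change
So after all 3 constraints: D(X) = {2,3,5,6}

Answer: {2,3,5,6}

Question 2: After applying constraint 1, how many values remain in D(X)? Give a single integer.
Answer: 4

Derivation:
Constraint 1 (X != V) on D(X)={2,3,5,6} D(V)={2,3,4,5,6}: no change
So after constraint 1: D(X)={2,3,5,6}, size = 4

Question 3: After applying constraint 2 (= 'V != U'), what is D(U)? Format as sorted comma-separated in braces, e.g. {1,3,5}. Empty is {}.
Constraint 1 (X != V) on D(X)={2,3,5,6} D(V)={2,3,4,5,6}: no change
Constraint 2 (V != U) on D(V)={2,3,4,5,6} D(U)={2,3,5,6}: no change
So after constraint 2: D(U) = {2,3,5,6}

Answer: {2,3,5,6}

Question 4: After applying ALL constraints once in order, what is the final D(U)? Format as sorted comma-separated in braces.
Constraint 1 (X != V) on D(X)={2,3,5,6} D(V)={2,3,4,5,6}: no change
Constraint 2 (V != U) on D(V)={2,3,4,5,6} D(U)={2,3,5,6}: no change
Constraint 3 (U != X) on D(U)={2,3,5,6} D(X)={2,3,5,6}: no change
So after all 3 constraints: D(U) = {2,3,5,6}

Answer: {2,3,5,6}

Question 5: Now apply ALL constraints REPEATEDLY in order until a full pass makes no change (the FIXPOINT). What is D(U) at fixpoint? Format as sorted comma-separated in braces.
Answer: {2,3,5,6}

Derivation:
pass 0 (initial): D(U)={2,3,5,6}
pass 1: no change
Fixpoint after 1 passes: D(U) = {2,3,5,6}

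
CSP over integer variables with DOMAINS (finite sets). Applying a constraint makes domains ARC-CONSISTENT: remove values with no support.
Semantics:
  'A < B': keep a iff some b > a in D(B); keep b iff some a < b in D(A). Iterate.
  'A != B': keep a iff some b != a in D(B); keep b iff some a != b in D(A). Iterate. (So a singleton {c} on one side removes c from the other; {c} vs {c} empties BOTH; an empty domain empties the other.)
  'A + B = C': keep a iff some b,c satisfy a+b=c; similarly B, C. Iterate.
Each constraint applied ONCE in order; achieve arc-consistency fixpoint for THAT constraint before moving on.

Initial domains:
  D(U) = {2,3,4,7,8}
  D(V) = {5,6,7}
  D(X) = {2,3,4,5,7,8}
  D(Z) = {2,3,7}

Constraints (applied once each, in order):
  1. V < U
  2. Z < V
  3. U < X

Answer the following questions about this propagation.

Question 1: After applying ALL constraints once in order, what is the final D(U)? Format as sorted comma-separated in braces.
Constraint 1 (V < U) on D(V)={5,6,7} D(U)={2,3,4,7,8}: U {2,3,4,7,8}->{7,8}
Constraint 2 (Z < V) on D(Z)={2,3,7} D(V)={5,6,7}: Z {2,3,7}->{2,3}
Constraint 3 (U < X) on D(U)={7,8} D(X)={2,3,4,5,7,8}: U {7,8}->{7}; X {2,3,4,5,7,8}->{8}
So after all 3 constraints: D(U) = {7}

Answer: {7}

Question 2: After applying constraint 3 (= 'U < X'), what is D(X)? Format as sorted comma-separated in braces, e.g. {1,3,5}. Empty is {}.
Constraint 1 (V < U) on D(V)={5,6,7} D(U)={2,3,4,7,8}: U {2,3,4,7,8}->{7,8}
Constraint 2 (Z < V) on D(Z)={2,3,7} D(V)={5,6,7}: Z {2,3,7}->{2,3}
Constraint 3 (U < X) on D(U)={7,8} D(X)={2,3,4,5,7,8}: U {7,8}->{7}; X {2,3,4,5,7,8}->{8}
So after constraint 3: D(X) = {8}

Answer: {8}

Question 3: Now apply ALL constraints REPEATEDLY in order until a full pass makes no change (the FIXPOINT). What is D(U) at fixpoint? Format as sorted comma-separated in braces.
Answer: {7}

Derivation:
pass 0 (initial): D(U)={2,3,4,7,8}
pass 1: U {2,3,4,7,8}->{7}; X {2,3,4,5,7,8}->{8}; Z {2,3,7}->{2,3}
pass 2: V {5,6,7}->{5,6}
pass 3: no change
Fixpoint after 3 passes: D(U) = {7}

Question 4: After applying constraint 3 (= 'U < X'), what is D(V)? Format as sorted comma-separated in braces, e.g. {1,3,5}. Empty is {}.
Answer: {5,6,7}

Derivation:
Constraint 1 (V < U) on D(V)={5,6,7} D(U)={2,3,4,7,8}: U {2,3,4,7,8}->{7,8}
Constraint 2 (Z < V) on D(Z)={2,3,7} D(V)={5,6,7}: Z {2,3,7}->{2,3}
Constraint 3 (U < X) on D(U)={7,8} D(X)={2,3,4,5,7,8}: U {7,8}->{7}; X {2,3,4,5,7,8}->{8}
So after constraint 3: D(V) = {5,6,7}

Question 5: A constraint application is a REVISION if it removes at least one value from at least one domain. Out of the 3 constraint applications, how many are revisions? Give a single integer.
Answer: 3

Derivation:
Constraint 1 (V < U) on D(V)={5,6,7} D(U)={2,3,4,7,8}: U {2,3,4,7,8}->{7,8} => REVISION
Constraint 2 (Z < V) on D(Z)={2,3,7} D(V)={5,6,7}: Z {2,3,7}->{2,3} => REVISION
Constraint 3 (U < X) on D(U)={7,8} D(X)={2,3,4,5,7,8}: U {7,8}->{7}; X {2,3,4,5,7,8}->{8} => REVISION
Total revisions = 3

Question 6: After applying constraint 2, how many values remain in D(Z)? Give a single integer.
Constraint 1 (V < U) on D(V)={5,6,7} D(U)={2,3,4,7,8}: U {2,3,4,7,8}->{7,8}
Constraint 2 (Z < V) on D(Z)={2,3,7} D(V)={5,6,7}: Z {2,3,7}->{2,3}
So after constraint 2: D(Z)={2,3}, size = 2

Answer: 2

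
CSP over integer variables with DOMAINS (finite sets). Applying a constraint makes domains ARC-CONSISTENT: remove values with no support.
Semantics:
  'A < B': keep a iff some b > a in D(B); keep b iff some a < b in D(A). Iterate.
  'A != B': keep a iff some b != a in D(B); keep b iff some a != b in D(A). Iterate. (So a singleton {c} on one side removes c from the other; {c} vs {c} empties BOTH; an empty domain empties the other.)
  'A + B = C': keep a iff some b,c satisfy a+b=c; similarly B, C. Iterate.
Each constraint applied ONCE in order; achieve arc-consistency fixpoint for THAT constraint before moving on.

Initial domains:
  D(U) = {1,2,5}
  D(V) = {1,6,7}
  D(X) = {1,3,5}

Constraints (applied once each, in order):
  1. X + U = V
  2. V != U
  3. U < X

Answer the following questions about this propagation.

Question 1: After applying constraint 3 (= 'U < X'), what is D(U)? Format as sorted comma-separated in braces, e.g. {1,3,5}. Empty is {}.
Answer: {1,2}

Derivation:
Constraint 1 (X + U = V) on D(X)={1,3,5} D(U)={1,2,5} D(V)={1,6,7}: X {1,3,5}->{1,5}; V {1,6,7}->{6,7}
Constraint 2 (V != U) on D(V)={6,7} D(U)={1,2,5}: no change
Constraint 3 (U < X) on D(U)={1,2,5} D(X)={1,5}: U {1,2,5}->{1,2}; X {1,5}->{5}
So after constraint 3: D(U) = {1,2}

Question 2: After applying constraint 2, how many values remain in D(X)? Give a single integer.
Answer: 2

Derivation:
Constraint 1 (X + U = V) on D(X)={1,3,5} D(U)={1,2,5} D(V)={1,6,7}: X {1,3,5}->{1,5}; V {1,6,7}->{6,7}
Constraint 2 (V != U) on D(V)={6,7} D(U)={1,2,5}: no change
So after constraint 2: D(X)={1,5}, size = 2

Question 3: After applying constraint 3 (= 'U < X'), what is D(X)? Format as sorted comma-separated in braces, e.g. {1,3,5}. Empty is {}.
Constraint 1 (X + U = V) on D(X)={1,3,5} D(U)={1,2,5} D(V)={1,6,7}: X {1,3,5}->{1,5}; V {1,6,7}->{6,7}
Constraint 2 (V != U) on D(V)={6,7} D(U)={1,2,5}: no change
Constraint 3 (U < X) on D(U)={1,2,5} D(X)={1,5}: U {1,2,5}->{1,2}; X {1,5}->{5}
So after constraint 3: D(X) = {5}

Answer: {5}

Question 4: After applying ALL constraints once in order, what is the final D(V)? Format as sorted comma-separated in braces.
Constraint 1 (X + U = V) on D(X)={1,3,5} D(U)={1,2,5} D(V)={1,6,7}: X {1,3,5}->{1,5}; V {1,6,7}->{6,7}
Constraint 2 (V != U) on D(V)={6,7} D(U)={1,2,5}: no change
Constraint 3 (U < X) on D(U)={1,2,5} D(X)={1,5}: U {1,2,5}->{1,2}; X {1,5}->{5}
So after all 3 constraints: D(V) = {6,7}

Answer: {6,7}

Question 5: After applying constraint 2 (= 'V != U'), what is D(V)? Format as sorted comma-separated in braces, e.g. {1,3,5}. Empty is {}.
Answer: {6,7}

Derivation:
Constraint 1 (X + U = V) on D(X)={1,3,5} D(U)={1,2,5} D(V)={1,6,7}: X {1,3,5}->{1,5}; V {1,6,7}->{6,7}
Constraint 2 (V != U) on D(V)={6,7} D(U)={1,2,5}: no change
So after constraint 2: D(V) = {6,7}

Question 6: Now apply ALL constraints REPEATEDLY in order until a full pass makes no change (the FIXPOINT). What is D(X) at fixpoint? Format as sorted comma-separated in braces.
pass 0 (initial): D(X)={1,3,5}
pass 1: U {1,2,5}->{1,2}; V {1,6,7}->{6,7}; X {1,3,5}->{5}
pass 2: no change
Fixpoint after 2 passes: D(X) = {5}

Answer: {5}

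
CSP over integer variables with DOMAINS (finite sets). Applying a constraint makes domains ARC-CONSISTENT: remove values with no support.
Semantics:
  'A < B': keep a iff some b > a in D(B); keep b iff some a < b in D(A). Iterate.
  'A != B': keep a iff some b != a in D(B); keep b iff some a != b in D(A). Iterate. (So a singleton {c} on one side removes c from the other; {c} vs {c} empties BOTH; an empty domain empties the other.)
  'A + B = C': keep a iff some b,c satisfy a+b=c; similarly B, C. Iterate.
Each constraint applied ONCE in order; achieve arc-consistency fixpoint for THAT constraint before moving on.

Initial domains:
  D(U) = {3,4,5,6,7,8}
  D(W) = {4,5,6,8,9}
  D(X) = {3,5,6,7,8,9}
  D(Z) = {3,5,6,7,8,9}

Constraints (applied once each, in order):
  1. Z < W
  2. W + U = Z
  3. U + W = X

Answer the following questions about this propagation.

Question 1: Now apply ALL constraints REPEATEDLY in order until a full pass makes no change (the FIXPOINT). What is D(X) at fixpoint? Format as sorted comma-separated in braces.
pass 0 (initial): D(X)={3,5,6,7,8,9}
pass 1: U {3,4,5,6,7,8}->{3,4}; W {4,5,6,8,9}->{4,5}; X {3,5,6,7,8,9}->{7,8,9}; Z {3,5,6,7,8,9}->{7,8}
pass 2: U {3,4}->{}; W {4,5}->{}; X {7,8,9}->{}; Z {7,8}->{}
pass 3: no change
Fixpoint after 3 passes: D(X) = {}

Answer: {}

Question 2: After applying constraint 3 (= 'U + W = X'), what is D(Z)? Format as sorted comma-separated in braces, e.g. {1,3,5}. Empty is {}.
Answer: {7,8}

Derivation:
Constraint 1 (Z < W) on D(Z)={3,5,6,7,8,9} D(W)={4,5,6,8,9}: Z {3,5,6,7,8,9}->{3,5,6,7,8}
Constraint 2 (W + U = Z) on D(W)={4,5,6,8,9} D(U)={3,4,5,6,7,8} D(Z)={3,5,6,7,8}: W {4,5,6,8,9}->{4,5}; U {3,4,5,6,7,8}->{3,4}; Z {3,5,6,7,8}->{7,8}
Constraint 3 (U + W = X) on D(U)={3,4} D(W)={4,5} D(X)={3,5,6,7,8,9}: X {3,5,6,7,8,9}->{7,8,9}
So after constraint 3: D(Z) = {7,8}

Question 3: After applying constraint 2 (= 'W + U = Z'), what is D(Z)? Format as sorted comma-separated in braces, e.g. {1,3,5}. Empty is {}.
Constraint 1 (Z < W) on D(Z)={3,5,6,7,8,9} D(W)={4,5,6,8,9}: Z {3,5,6,7,8,9}->{3,5,6,7,8}
Constraint 2 (W + U = Z) on D(W)={4,5,6,8,9} D(U)={3,4,5,6,7,8} D(Z)={3,5,6,7,8}: W {4,5,6,8,9}->{4,5}; U {3,4,5,6,7,8}->{3,4}; Z {3,5,6,7,8}->{7,8}
So after constraint 2: D(Z) = {7,8}

Answer: {7,8}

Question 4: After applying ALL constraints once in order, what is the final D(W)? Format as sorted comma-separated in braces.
Constraint 1 (Z < W) on D(Z)={3,5,6,7,8,9} D(W)={4,5,6,8,9}: Z {3,5,6,7,8,9}->{3,5,6,7,8}
Constraint 2 (W + U = Z) on D(W)={4,5,6,8,9} D(U)={3,4,5,6,7,8} D(Z)={3,5,6,7,8}: W {4,5,6,8,9}->{4,5}; U {3,4,5,6,7,8}->{3,4}; Z {3,5,6,7,8}->{7,8}
Constraint 3 (U + W = X) on D(U)={3,4} D(W)={4,5} D(X)={3,5,6,7,8,9}: X {3,5,6,7,8,9}->{7,8,9}
So after all 3 constraints: D(W) = {4,5}

Answer: {4,5}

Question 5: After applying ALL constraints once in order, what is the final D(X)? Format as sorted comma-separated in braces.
Answer: {7,8,9}

Derivation:
Constraint 1 (Z < W) on D(Z)={3,5,6,7,8,9} D(W)={4,5,6,8,9}: Z {3,5,6,7,8,9}->{3,5,6,7,8}
Constraint 2 (W + U = Z) on D(W)={4,5,6,8,9} D(U)={3,4,5,6,7,8} D(Z)={3,5,6,7,8}: W {4,5,6,8,9}->{4,5}; U {3,4,5,6,7,8}->{3,4}; Z {3,5,6,7,8}->{7,8}
Constraint 3 (U + W = X) on D(U)={3,4} D(W)={4,5} D(X)={3,5,6,7,8,9}: X {3,5,6,7,8,9}->{7,8,9}
So after all 3 constraints: D(X) = {7,8,9}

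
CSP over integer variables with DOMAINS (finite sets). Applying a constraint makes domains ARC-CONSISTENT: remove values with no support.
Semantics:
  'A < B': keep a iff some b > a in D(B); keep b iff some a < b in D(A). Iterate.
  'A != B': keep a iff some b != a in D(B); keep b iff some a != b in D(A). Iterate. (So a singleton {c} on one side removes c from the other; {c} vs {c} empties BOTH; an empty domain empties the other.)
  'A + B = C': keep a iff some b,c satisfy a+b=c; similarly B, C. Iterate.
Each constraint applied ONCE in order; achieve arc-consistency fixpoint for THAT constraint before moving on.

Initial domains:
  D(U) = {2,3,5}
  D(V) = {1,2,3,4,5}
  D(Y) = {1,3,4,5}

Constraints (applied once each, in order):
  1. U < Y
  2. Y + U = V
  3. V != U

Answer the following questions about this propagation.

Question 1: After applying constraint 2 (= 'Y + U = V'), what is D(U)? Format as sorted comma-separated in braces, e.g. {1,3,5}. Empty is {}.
Constraint 1 (U < Y) on D(U)={2,3,5} D(Y)={1,3,4,5}: U {2,3,5}->{2,3}; Y {1,3,4,5}->{3,4,5}
Constraint 2 (Y + U = V) on D(Y)={3,4,5} D(U)={2,3} D(V)={1,2,3,4,5}: Y {3,4,5}->{3}; U {2,3}->{2}; V {1,2,3,4,5}->{5}
So after constraint 2: D(U) = {2}

Answer: {2}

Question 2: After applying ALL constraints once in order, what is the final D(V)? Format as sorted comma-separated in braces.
Answer: {5}

Derivation:
Constraint 1 (U < Y) on D(U)={2,3,5} D(Y)={1,3,4,5}: U {2,3,5}->{2,3}; Y {1,3,4,5}->{3,4,5}
Constraint 2 (Y + U = V) on D(Y)={3,4,5} D(U)={2,3} D(V)={1,2,3,4,5}: Y {3,4,5}->{3}; U {2,3}->{2}; V {1,2,3,4,5}->{5}
Constraint 3 (V != U) on D(V)={5} D(U)={2}: no change
So after all 3 constraints: D(V) = {5}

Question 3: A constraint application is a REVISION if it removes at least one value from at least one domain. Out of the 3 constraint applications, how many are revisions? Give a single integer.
Answer: 2

Derivation:
Constraint 1 (U < Y) on D(U)={2,3,5} D(Y)={1,3,4,5}: U {2,3,5}->{2,3}; Y {1,3,4,5}->{3,4,5} => REVISION
Constraint 2 (Y + U = V) on D(Y)={3,4,5} D(U)={2,3} D(V)={1,2,3,4,5}: Y {3,4,5}->{3}; U {2,3}->{2}; V {1,2,3,4,5}->{5} => REVISION
Constraint 3 (V != U) on D(V)={5} D(U)={2}: no change => not a revision
Total revisions = 2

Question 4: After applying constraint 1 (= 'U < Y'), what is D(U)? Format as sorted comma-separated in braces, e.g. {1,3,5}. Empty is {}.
Constraint 1 (U < Y) on D(U)={2,3,5} D(Y)={1,3,4,5}: U {2,3,5}->{2,3}; Y {1,3,4,5}->{3,4,5}
So after constraint 1: D(U) = {2,3}

Answer: {2,3}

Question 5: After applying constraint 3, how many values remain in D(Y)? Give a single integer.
Constraint 1 (U < Y) on D(U)={2,3,5} D(Y)={1,3,4,5}: U {2,3,5}->{2,3}; Y {1,3,4,5}->{3,4,5}
Constraint 2 (Y + U = V) on D(Y)={3,4,5} D(U)={2,3} D(V)={1,2,3,4,5}: Y {3,4,5}->{3}; U {2,3}->{2}; V {1,2,3,4,5}->{5}
Constraint 3 (V != U) on D(V)={5} D(U)={2}: no change
So after constraint 3: D(Y)={3}, size = 1

Answer: 1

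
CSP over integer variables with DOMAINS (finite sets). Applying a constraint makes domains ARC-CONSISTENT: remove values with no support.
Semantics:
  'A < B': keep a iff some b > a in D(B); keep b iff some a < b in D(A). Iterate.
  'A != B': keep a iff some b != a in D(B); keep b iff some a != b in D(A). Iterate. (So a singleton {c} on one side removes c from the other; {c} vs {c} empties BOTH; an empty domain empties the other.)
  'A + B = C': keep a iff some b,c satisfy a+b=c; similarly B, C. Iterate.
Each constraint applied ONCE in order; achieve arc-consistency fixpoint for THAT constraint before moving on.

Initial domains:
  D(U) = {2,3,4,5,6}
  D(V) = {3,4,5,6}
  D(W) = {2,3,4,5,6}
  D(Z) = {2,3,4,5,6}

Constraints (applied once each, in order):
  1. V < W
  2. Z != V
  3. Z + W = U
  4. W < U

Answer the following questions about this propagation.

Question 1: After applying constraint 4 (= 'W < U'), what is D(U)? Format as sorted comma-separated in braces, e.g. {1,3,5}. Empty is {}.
Answer: {6}

Derivation:
Constraint 1 (V < W) on D(V)={3,4,5,6} D(W)={2,3,4,5,6}: V {3,4,5,6}->{3,4,5}; W {2,3,4,5,6}->{4,5,6}
Constraint 2 (Z != V) on D(Z)={2,3,4,5,6} D(V)={3,4,5}: no change
Constraint 3 (Z + W = U) on D(Z)={2,3,4,5,6} D(W)={4,5,6} D(U)={2,3,4,5,6}: Z {2,3,4,5,6}->{2}; W {4,5,6}->{4}; U {2,3,4,5,6}->{6}
Constraint 4 (W < U) on D(W)={4} D(U)={6}: no change
So after constraint 4: D(U) = {6}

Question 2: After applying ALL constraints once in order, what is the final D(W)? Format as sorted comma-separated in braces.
Constraint 1 (V < W) on D(V)={3,4,5,6} D(W)={2,3,4,5,6}: V {3,4,5,6}->{3,4,5}; W {2,3,4,5,6}->{4,5,6}
Constraint 2 (Z != V) on D(Z)={2,3,4,5,6} D(V)={3,4,5}: no change
Constraint 3 (Z + W = U) on D(Z)={2,3,4,5,6} D(W)={4,5,6} D(U)={2,3,4,5,6}: Z {2,3,4,5,6}->{2}; W {4,5,6}->{4}; U {2,3,4,5,6}->{6}
Constraint 4 (W < U) on D(W)={4} D(U)={6}: no change
So after all 4 constraints: D(W) = {4}

Answer: {4}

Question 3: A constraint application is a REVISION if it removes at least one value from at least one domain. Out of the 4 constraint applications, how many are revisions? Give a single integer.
Answer: 2

Derivation:
Constraint 1 (V < W) on D(V)={3,4,5,6} D(W)={2,3,4,5,6}: V {3,4,5,6}->{3,4,5}; W {2,3,4,5,6}->{4,5,6} => REVISION
Constraint 2 (Z != V) on D(Z)={2,3,4,5,6} D(V)={3,4,5}: no change => not a revision
Constraint 3 (Z + W = U) on D(Z)={2,3,4,5,6} D(W)={4,5,6} D(U)={2,3,4,5,6}: Z {2,3,4,5,6}->{2}; W {4,5,6}->{4}; U {2,3,4,5,6}->{6} => REVISION
Constraint 4 (W < U) on D(W)={4} D(U)={6}: no change => not a revision
Total revisions = 2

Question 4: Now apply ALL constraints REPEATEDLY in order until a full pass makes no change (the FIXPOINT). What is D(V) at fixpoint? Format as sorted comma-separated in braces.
Answer: {3}

Derivation:
pass 0 (initial): D(V)={3,4,5,6}
pass 1: U {2,3,4,5,6}->{6}; V {3,4,5,6}->{3,4,5}; W {2,3,4,5,6}->{4}; Z {2,3,4,5,6}->{2}
pass 2: V {3,4,5}->{3}
pass 3: no change
Fixpoint after 3 passes: D(V) = {3}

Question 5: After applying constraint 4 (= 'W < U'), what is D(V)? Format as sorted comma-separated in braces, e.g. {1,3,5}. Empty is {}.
Constraint 1 (V < W) on D(V)={3,4,5,6} D(W)={2,3,4,5,6}: V {3,4,5,6}->{3,4,5}; W {2,3,4,5,6}->{4,5,6}
Constraint 2 (Z != V) on D(Z)={2,3,4,5,6} D(V)={3,4,5}: no change
Constraint 3 (Z + W = U) on D(Z)={2,3,4,5,6} D(W)={4,5,6} D(U)={2,3,4,5,6}: Z {2,3,4,5,6}->{2}; W {4,5,6}->{4}; U {2,3,4,5,6}->{6}
Constraint 4 (W < U) on D(W)={4} D(U)={6}: no change
So after constraint 4: D(V) = {3,4,5}

Answer: {3,4,5}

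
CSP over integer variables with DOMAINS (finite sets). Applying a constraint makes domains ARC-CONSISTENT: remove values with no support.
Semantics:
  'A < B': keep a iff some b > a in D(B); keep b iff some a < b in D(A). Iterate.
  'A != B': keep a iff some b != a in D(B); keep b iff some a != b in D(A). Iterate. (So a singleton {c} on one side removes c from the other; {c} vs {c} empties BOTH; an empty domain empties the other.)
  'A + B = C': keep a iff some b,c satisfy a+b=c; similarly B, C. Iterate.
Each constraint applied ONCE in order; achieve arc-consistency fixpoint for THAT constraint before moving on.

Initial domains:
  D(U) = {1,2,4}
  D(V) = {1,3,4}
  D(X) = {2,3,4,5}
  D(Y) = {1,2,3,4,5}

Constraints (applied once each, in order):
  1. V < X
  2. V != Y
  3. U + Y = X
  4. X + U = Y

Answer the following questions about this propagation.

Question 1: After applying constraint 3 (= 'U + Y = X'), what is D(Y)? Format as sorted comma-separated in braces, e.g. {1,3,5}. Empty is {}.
Answer: {1,2,3,4}

Derivation:
Constraint 1 (V < X) on D(V)={1,3,4} D(X)={2,3,4,5}: no change
Constraint 2 (V != Y) on D(V)={1,3,4} D(Y)={1,2,3,4,5}: no change
Constraint 3 (U + Y = X) on D(U)={1,2,4} D(Y)={1,2,3,4,5} D(X)={2,3,4,5}: Y {1,2,3,4,5}->{1,2,3,4}
So after constraint 3: D(Y) = {1,2,3,4}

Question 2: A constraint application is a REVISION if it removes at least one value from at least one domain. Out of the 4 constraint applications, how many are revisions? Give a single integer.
Answer: 2

Derivation:
Constraint 1 (V < X) on D(V)={1,3,4} D(X)={2,3,4,5}: no change => not a revision
Constraint 2 (V != Y) on D(V)={1,3,4} D(Y)={1,2,3,4,5}: no change => not a revision
Constraint 3 (U + Y = X) on D(U)={1,2,4} D(Y)={1,2,3,4,5} D(X)={2,3,4,5}: Y {1,2,3,4,5}->{1,2,3,4} => REVISION
Constraint 4 (X + U = Y) on D(X)={2,3,4,5} D(U)={1,2,4} D(Y)={1,2,3,4}: X {2,3,4,5}->{2,3}; U {1,2,4}->{1,2}; Y {1,2,3,4}->{3,4} => REVISION
Total revisions = 2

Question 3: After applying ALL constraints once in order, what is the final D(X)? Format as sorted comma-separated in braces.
Answer: {2,3}

Derivation:
Constraint 1 (V < X) on D(V)={1,3,4} D(X)={2,3,4,5}: no change
Constraint 2 (V != Y) on D(V)={1,3,4} D(Y)={1,2,3,4,5}: no change
Constraint 3 (U + Y = X) on D(U)={1,2,4} D(Y)={1,2,3,4,5} D(X)={2,3,4,5}: Y {1,2,3,4,5}->{1,2,3,4}
Constraint 4 (X + U = Y) on D(X)={2,3,4,5} D(U)={1,2,4} D(Y)={1,2,3,4}: X {2,3,4,5}->{2,3}; U {1,2,4}->{1,2}; Y {1,2,3,4}->{3,4}
So after all 4 constraints: D(X) = {2,3}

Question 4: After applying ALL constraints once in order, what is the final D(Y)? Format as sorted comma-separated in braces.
Constraint 1 (V < X) on D(V)={1,3,4} D(X)={2,3,4,5}: no change
Constraint 2 (V != Y) on D(V)={1,3,4} D(Y)={1,2,3,4,5}: no change
Constraint 3 (U + Y = X) on D(U)={1,2,4} D(Y)={1,2,3,4,5} D(X)={2,3,4,5}: Y {1,2,3,4,5}->{1,2,3,4}
Constraint 4 (X + U = Y) on D(X)={2,3,4,5} D(U)={1,2,4} D(Y)={1,2,3,4}: X {2,3,4,5}->{2,3}; U {1,2,4}->{1,2}; Y {1,2,3,4}->{3,4}
So after all 4 constraints: D(Y) = {3,4}

Answer: {3,4}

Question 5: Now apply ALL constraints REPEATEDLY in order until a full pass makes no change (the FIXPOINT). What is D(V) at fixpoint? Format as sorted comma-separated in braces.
pass 0 (initial): D(V)={1,3,4}
pass 1: U {1,2,4}->{1,2}; X {2,3,4,5}->{2,3}; Y {1,2,3,4,5}->{3,4}
pass 2: U {1,2}->{}; V {1,3,4}->{1}; X {2,3}->{}; Y {3,4}->{}
pass 3: V {1}->{}
pass 4: no change
Fixpoint after 4 passes: D(V) = {}

Answer: {}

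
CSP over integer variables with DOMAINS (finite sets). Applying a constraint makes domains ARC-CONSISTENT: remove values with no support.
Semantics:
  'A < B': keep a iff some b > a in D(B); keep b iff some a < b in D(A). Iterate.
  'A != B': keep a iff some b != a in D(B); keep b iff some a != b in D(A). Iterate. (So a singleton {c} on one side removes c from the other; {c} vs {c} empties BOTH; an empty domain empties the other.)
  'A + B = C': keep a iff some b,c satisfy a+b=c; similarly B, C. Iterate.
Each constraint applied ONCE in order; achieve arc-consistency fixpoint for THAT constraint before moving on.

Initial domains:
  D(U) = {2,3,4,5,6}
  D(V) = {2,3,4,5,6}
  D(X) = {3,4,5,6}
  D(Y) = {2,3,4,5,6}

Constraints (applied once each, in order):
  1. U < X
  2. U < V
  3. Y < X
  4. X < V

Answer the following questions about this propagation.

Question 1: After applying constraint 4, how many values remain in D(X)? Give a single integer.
Answer: 3

Derivation:
Constraint 1 (U < X) on D(U)={2,3,4,5,6} D(X)={3,4,5,6}: U {2,3,4,5,6}->{2,3,4,5}
Constraint 2 (U < V) on D(U)={2,3,4,5} D(V)={2,3,4,5,6}: V {2,3,4,5,6}->{3,4,5,6}
Constraint 3 (Y < X) on D(Y)={2,3,4,5,6} D(X)={3,4,5,6}: Y {2,3,4,5,6}->{2,3,4,5}
Constraint 4 (X < V) on D(X)={3,4,5,6} D(V)={3,4,5,6}: X {3,4,5,6}->{3,4,5}; V {3,4,5,6}->{4,5,6}
So after constraint 4: D(X)={3,4,5}, size = 3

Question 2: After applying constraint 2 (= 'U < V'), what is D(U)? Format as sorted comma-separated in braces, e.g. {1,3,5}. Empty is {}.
Constraint 1 (U < X) on D(U)={2,3,4,5,6} D(X)={3,4,5,6}: U {2,3,4,5,6}->{2,3,4,5}
Constraint 2 (U < V) on D(U)={2,3,4,5} D(V)={2,3,4,5,6}: V {2,3,4,5,6}->{3,4,5,6}
So after constraint 2: D(U) = {2,3,4,5}

Answer: {2,3,4,5}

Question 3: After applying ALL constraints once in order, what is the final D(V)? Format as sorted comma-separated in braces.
Answer: {4,5,6}

Derivation:
Constraint 1 (U < X) on D(U)={2,3,4,5,6} D(X)={3,4,5,6}: U {2,3,4,5,6}->{2,3,4,5}
Constraint 2 (U < V) on D(U)={2,3,4,5} D(V)={2,3,4,5,6}: V {2,3,4,5,6}->{3,4,5,6}
Constraint 3 (Y < X) on D(Y)={2,3,4,5,6} D(X)={3,4,5,6}: Y {2,3,4,5,6}->{2,3,4,5}
Constraint 4 (X < V) on D(X)={3,4,5,6} D(V)={3,4,5,6}: X {3,4,5,6}->{3,4,5}; V {3,4,5,6}->{4,5,6}
So after all 4 constraints: D(V) = {4,5,6}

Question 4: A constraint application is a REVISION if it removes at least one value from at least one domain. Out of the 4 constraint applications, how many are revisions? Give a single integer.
Constraint 1 (U < X) on D(U)={2,3,4,5,6} D(X)={3,4,5,6}: U {2,3,4,5,6}->{2,3,4,5} => REVISION
Constraint 2 (U < V) on D(U)={2,3,4,5} D(V)={2,3,4,5,6}: V {2,3,4,5,6}->{3,4,5,6} => REVISION
Constraint 3 (Y < X) on D(Y)={2,3,4,5,6} D(X)={3,4,5,6}: Y {2,3,4,5,6}->{2,3,4,5} => REVISION
Constraint 4 (X < V) on D(X)={3,4,5,6} D(V)={3,4,5,6}: X {3,4,5,6}->{3,4,5}; V {3,4,5,6}->{4,5,6} => REVISION
Total revisions = 4

Answer: 4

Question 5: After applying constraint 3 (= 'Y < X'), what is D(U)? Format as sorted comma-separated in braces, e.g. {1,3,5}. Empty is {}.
Answer: {2,3,4,5}

Derivation:
Constraint 1 (U < X) on D(U)={2,3,4,5,6} D(X)={3,4,5,6}: U {2,3,4,5,6}->{2,3,4,5}
Constraint 2 (U < V) on D(U)={2,3,4,5} D(V)={2,3,4,5,6}: V {2,3,4,5,6}->{3,4,5,6}
Constraint 3 (Y < X) on D(Y)={2,3,4,5,6} D(X)={3,4,5,6}: Y {2,3,4,5,6}->{2,3,4,5}
So after constraint 3: D(U) = {2,3,4,5}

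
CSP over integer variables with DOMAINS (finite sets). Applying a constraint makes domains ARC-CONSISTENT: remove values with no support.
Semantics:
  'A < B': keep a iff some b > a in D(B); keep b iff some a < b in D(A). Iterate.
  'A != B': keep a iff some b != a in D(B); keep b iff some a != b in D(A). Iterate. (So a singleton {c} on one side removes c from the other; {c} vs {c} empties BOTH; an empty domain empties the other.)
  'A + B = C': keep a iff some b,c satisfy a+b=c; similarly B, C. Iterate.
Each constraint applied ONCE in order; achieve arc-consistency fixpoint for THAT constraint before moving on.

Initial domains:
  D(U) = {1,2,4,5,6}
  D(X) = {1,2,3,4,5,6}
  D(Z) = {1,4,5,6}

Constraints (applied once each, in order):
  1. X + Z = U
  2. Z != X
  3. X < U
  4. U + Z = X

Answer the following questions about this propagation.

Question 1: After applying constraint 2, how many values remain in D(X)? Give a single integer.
Answer: 5

Derivation:
Constraint 1 (X + Z = U) on D(X)={1,2,3,4,5,6} D(Z)={1,4,5,6} D(U)={1,2,4,5,6}: X {1,2,3,4,5,6}->{1,2,3,4,5}; Z {1,4,5,6}->{1,4,5}; U {1,2,4,5,6}->{2,4,5,6}
Constraint 2 (Z != X) on D(Z)={1,4,5} D(X)={1,2,3,4,5}: no change
So after constraint 2: D(X)={1,2,3,4,5}, size = 5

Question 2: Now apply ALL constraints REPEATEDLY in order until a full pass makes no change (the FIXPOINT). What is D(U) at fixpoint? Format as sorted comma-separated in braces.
pass 0 (initial): D(U)={1,2,4,5,6}
pass 1: U {1,2,4,5,6}->{2,4}; X {1,2,3,4,5,6}->{3,5}; Z {1,4,5,6}->{1}
pass 2: U {2,4}->{}; X {3,5}->{}; Z {1}->{}
pass 3: no change
Fixpoint after 3 passes: D(U) = {}

Answer: {}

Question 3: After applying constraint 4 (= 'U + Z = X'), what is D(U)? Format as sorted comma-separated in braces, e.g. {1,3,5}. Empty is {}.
Answer: {2,4}

Derivation:
Constraint 1 (X + Z = U) on D(X)={1,2,3,4,5,6} D(Z)={1,4,5,6} D(U)={1,2,4,5,6}: X {1,2,3,4,5,6}->{1,2,3,4,5}; Z {1,4,5,6}->{1,4,5}; U {1,2,4,5,6}->{2,4,5,6}
Constraint 2 (Z != X) on D(Z)={1,4,5} D(X)={1,2,3,4,5}: no change
Constraint 3 (X < U) on D(X)={1,2,3,4,5} D(U)={2,4,5,6}: no change
Constraint 4 (U + Z = X) on D(U)={2,4,5,6} D(Z)={1,4,5} D(X)={1,2,3,4,5}: U {2,4,5,6}->{2,4}; Z {1,4,5}->{1}; X {1,2,3,4,5}->{3,5}
So after constraint 4: D(U) = {2,4}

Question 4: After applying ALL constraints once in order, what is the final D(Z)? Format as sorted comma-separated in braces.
Constraint 1 (X + Z = U) on D(X)={1,2,3,4,5,6} D(Z)={1,4,5,6} D(U)={1,2,4,5,6}: X {1,2,3,4,5,6}->{1,2,3,4,5}; Z {1,4,5,6}->{1,4,5}; U {1,2,4,5,6}->{2,4,5,6}
Constraint 2 (Z != X) on D(Z)={1,4,5} D(X)={1,2,3,4,5}: no change
Constraint 3 (X < U) on D(X)={1,2,3,4,5} D(U)={2,4,5,6}: no change
Constraint 4 (U + Z = X) on D(U)={2,4,5,6} D(Z)={1,4,5} D(X)={1,2,3,4,5}: U {2,4,5,6}->{2,4}; Z {1,4,5}->{1}; X {1,2,3,4,5}->{3,5}
So after all 4 constraints: D(Z) = {1}

Answer: {1}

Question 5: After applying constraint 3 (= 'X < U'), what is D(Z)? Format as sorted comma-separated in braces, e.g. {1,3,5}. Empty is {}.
Answer: {1,4,5}

Derivation:
Constraint 1 (X + Z = U) on D(X)={1,2,3,4,5,6} D(Z)={1,4,5,6} D(U)={1,2,4,5,6}: X {1,2,3,4,5,6}->{1,2,3,4,5}; Z {1,4,5,6}->{1,4,5}; U {1,2,4,5,6}->{2,4,5,6}
Constraint 2 (Z != X) on D(Z)={1,4,5} D(X)={1,2,3,4,5}: no change
Constraint 3 (X < U) on D(X)={1,2,3,4,5} D(U)={2,4,5,6}: no change
So after constraint 3: D(Z) = {1,4,5}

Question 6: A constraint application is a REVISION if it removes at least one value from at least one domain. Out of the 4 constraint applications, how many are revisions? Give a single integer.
Constraint 1 (X + Z = U) on D(X)={1,2,3,4,5,6} D(Z)={1,4,5,6} D(U)={1,2,4,5,6}: X {1,2,3,4,5,6}->{1,2,3,4,5}; Z {1,4,5,6}->{1,4,5}; U {1,2,4,5,6}->{2,4,5,6} => REVISION
Constraint 2 (Z != X) on D(Z)={1,4,5} D(X)={1,2,3,4,5}: no change => not a revision
Constraint 3 (X < U) on D(X)={1,2,3,4,5} D(U)={2,4,5,6}: no change => not a revision
Constraint 4 (U + Z = X) on D(U)={2,4,5,6} D(Z)={1,4,5} D(X)={1,2,3,4,5}: U {2,4,5,6}->{2,4}; Z {1,4,5}->{1}; X {1,2,3,4,5}->{3,5} => REVISION
Total revisions = 2

Answer: 2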